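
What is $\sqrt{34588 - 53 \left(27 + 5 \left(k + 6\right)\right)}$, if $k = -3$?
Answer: $\sqrt{32362} \approx 179.89$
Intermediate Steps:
$\sqrt{34588 - 53 \left(27 + 5 \left(k + 6\right)\right)} = \sqrt{34588 - 53 \left(27 + 5 \left(-3 + 6\right)\right)} = \sqrt{34588 - 53 \left(27 + 5 \cdot 3\right)} = \sqrt{34588 - 53 \left(27 + 15\right)} = \sqrt{34588 - 2226} = \sqrt{32362}$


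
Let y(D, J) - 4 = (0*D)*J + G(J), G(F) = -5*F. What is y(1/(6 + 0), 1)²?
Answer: 1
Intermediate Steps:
y(D, J) = 4 - 5*J (y(D, J) = 4 + ((0*D)*J - 5*J) = 4 + (0*J - 5*J) = 4 + (0 - 5*J) = 4 - 5*J)
y(1/(6 + 0), 1)² = (4 - 5*1)² = (4 - 5)² = (-1)² = 1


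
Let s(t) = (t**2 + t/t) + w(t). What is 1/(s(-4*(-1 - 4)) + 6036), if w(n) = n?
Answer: 1/6457 ≈ 0.00015487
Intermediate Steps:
s(t) = 1 + t + t**2 (s(t) = (t**2 + t/t) + t = (t**2 + 1) + t = (1 + t**2) + t = 1 + t + t**2)
1/(s(-4*(-1 - 4)) + 6036) = 1/((1 - 4*(-1 - 4) + (-4*(-1 - 4))**2) + 6036) = 1/((1 - 4*(-5) + (-4*(-5))**2) + 6036) = 1/((1 + 20 + 20**2) + 6036) = 1/((1 + 20 + 400) + 6036) = 1/(421 + 6036) = 1/6457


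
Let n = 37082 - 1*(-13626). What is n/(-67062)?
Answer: -25354/33531 ≈ -0.75614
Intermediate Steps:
n = 50708 (n = 37082 + 13626 = 50708)
n/(-67062) = 50708/(-67062) = 50708*(-1/67062) = -25354/33531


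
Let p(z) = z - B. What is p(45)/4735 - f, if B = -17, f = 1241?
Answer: -5876073/4735 ≈ -1241.0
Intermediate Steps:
p(z) = 17 + z (p(z) = z - 1*(-17) = z + 17 = 17 + z)
p(45)/4735 - f = (17 + 45)/4735 - 1*1241 = 62*(1/4735) - 1241 = 62/4735 - 1241 = -5876073/4735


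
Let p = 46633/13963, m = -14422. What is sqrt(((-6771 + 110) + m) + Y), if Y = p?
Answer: 8*I*sqrt(64215683407)/13963 ≈ 145.19*I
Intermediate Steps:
p = 46633/13963 (p = 46633*(1/13963) = 46633/13963 ≈ 3.3398)
Y = 46633/13963 ≈ 3.3398
sqrt(((-6771 + 110) + m) + Y) = sqrt(((-6771 + 110) - 14422) + 46633/13963) = sqrt((-6661 - 14422) + 46633/13963) = sqrt(-21083 + 46633/13963) = sqrt(-294335296/13963) = 8*I*sqrt(64215683407)/13963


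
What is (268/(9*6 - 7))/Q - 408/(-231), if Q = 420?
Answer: 96617/54285 ≈ 1.7798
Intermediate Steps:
(268/(9*6 - 7))/Q - 408/(-231) = (268/(9*6 - 7))/420 - 408/(-231) = (268/(54 - 7))*(1/420) - 408*(-1/231) = (268/47)*(1/420) + 136/77 = 67/4935 + 136/77 = 96617/54285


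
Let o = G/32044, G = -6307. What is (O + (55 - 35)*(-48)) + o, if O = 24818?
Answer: 764499445/32044 ≈ 23858.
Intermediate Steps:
o = -6307/32044 ≈ -0.19682
(O + (55 - 35)*(-48)) + o = (24818 + (55 - 35)*(-48)) - 6307/32044 = (24818 + 20*(-48)) - 6307/32044 = (24818 - 960) - 6307/32044 = 23858 - 6307/32044 = 764499445/32044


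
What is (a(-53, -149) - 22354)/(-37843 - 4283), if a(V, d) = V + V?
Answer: 11230/21063 ≈ 0.53316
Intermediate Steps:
a(V, d) = 2*V
(a(-53, -149) - 22354)/(-37843 - 4283) = (2*(-53) - 22354)/(-37843 - 4283) = (-106 - 22354)/(-42126) = -22460*(-1/42126) = 11230/21063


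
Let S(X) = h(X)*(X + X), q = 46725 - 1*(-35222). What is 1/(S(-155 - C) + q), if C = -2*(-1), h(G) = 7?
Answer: 1/79749 ≈ 1.2539e-5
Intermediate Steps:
C = 2
q = 81947 (q = 46725 + 35222 = 81947)
S(X) = 14*X (S(X) = 7*(X + X) = 7*(2*X) = 14*X)
1/(S(-155 - C) + q) = 1/(14*(-155 - 1*2) + 81947) = 1/(14*(-155 - 2) + 81947) = 1/(14*(-157) + 81947) = 1/(-2198 + 81947) = 1/79749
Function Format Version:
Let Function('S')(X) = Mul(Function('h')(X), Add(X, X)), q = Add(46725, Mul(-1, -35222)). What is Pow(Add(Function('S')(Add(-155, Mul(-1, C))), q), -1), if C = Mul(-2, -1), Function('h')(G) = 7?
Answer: Rational(1, 79749) ≈ 1.2539e-5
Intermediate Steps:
C = 2
q = 81947 (q = Add(46725, 35222) = 81947)
Function('S')(X) = Mul(14, X) (Function('S')(X) = Mul(7, Add(X, X)) = Mul(7, Mul(2, X)) = Mul(14, X))
Pow(Add(Function('S')(Add(-155, Mul(-1, C))), q), -1) = Pow(Add(Mul(14, Add(-155, Mul(-1, 2))), 81947), -1) = Pow(Add(Mul(14, Add(-155, -2)), 81947), -1) = Pow(Add(Mul(14, -157), 81947), -1) = Pow(Add(-2198, 81947), -1) = Pow(79749, -1) = Rational(1, 79749)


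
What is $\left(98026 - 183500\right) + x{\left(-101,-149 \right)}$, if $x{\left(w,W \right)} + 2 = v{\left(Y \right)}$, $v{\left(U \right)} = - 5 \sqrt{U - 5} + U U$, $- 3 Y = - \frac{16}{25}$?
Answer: $- \frac{480802244}{5625} - \frac{i \sqrt{1077}}{3} \approx -85476.0 - 10.939 i$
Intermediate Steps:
$Y = \frac{16}{75}$ ($Y = - \frac{\left(-16\right) \frac{1}{25}}{3} = \left(- \frac{1}{3}\right) \left(- \frac{16}{25}\right) = \frac{16}{75} \approx 0.21333$)
$v{\left(U \right)} = U^{2} - 5 \sqrt{-5 + U}$ ($v{\left(U \right)} = - 5 \sqrt{-5 + U} + U^{2} = U^{2} - 5 \sqrt{-5 + U}$)
$x{\left(w,W \right)} = - \frac{10994}{5625} - \frac{i \sqrt{1077}}{3}$ ($x{\left(w,W \right)} = -2 + \left(\left(\frac{16}{75}\right)^{2} - 5 \sqrt{-5 + \frac{16}{75}}\right) = -2 + \left(\frac{256}{5625} - 5 \sqrt{- \frac{359}{75}}\right) = -2 + \left(\frac{256}{5625} - 5 \frac{i \sqrt{1077}}{15}\right) = -2 + \left(\frac{256}{5625} - \frac{i \sqrt{1077}}{3}\right) = - \frac{10994}{5625} - \frac{i \sqrt{1077}}{3}$)
$\left(98026 - 183500\right) + x{\left(-101,-149 \right)} = \left(98026 - 183500\right) - \left(\frac{10994}{5625} + \frac{i \sqrt{1077}}{3}\right) = -85474 - \left(\frac{10994}{5625} + \frac{i \sqrt{1077}}{3}\right) = - \frac{480802244}{5625} - \frac{i \sqrt{1077}}{3}$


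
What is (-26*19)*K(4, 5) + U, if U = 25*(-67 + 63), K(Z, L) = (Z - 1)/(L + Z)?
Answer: -794/3 ≈ -264.67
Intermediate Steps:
K(Z, L) = (-1 + Z)/(L + Z)
U = -100 (U = 25*(-4) = -100)
(-26*19)*K(4, 5) + U = (-26*19)*((-1 + 4)/(5 + 4)) - 100 = -494*3/9 - 100 = -494*1/3 - 100 = -494/3 - 100 = -794/3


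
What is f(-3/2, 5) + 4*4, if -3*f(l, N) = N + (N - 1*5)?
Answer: 43/3 ≈ 14.333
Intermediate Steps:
f(l, N) = 5/3 - 2*N/3 (f(l, N) = -(N + (N - 1*5))/3 = -(N + (N - 5))/3 = -(N + (-5 + N))/3 = -(-5 + 2*N)/3 = 5/3 - 2*N/3)
f(-3/2, 5) + 4*4 = (5/3 - ⅔*5) + 4*4 = (5/3 - 10/3) + 16 = -5/3 + 16 = 43/3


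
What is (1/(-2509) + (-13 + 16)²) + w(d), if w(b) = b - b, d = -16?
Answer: 22580/2509 ≈ 8.9996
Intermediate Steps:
w(b) = 0
(1/(-2509) + (-13 + 16)²) + w(d) = (1/(-2509) + (-13 + 16)²) + 0 = (-1/2509 + 3²) + 0 = (-1/2509 + 9) + 0 = 22580/2509 + 0 = 22580/2509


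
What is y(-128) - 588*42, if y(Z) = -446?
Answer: -25142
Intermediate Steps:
y(-128) - 588*42 = -446 - 588*42 = -446 - 24696 = -25142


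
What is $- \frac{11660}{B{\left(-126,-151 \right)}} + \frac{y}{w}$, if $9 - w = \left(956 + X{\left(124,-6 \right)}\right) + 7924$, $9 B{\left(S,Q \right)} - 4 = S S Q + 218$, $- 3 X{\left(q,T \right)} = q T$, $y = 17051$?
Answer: $- \frac{604776059}{331192961} \approx -1.8261$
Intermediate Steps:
$X{\left(q,T \right)} = - \frac{T q}{3}$ ($X{\left(q,T \right)} = - \frac{q T}{3} = - \frac{T q}{3}$)
$B{\left(S,Q \right)} = \frac{74}{3} + \frac{Q S^{2}}{9}$ ($B{\left(S,Q \right)} = \frac{4}{9} + \frac{S S Q + 218}{9} = \frac{4}{9} + \frac{S^{2} Q + 218}{9} = \frac{4}{9} + \frac{Q S^{2} + 218}{9} = \frac{4}{9} + \frac{218 + Q S^{2}}{9} = \frac{4}{9} + \left(\frac{218}{9} + \frac{Q S^{2}}{9}\right) = \frac{74}{3} + \frac{Q S^{2}}{9}$)
$w = -9119$ ($w = 9 - \left(\left(956 - \left(-2\right) 124\right) + 7924\right) = 9 - \left(\left(956 + 248\right) + 7924\right) = 9 - \left(1204 + 7924\right) = 9 - 9128 = -9119$)
$- \frac{11660}{B{\left(-126,-151 \right)}} + \frac{y}{w} = - \frac{11660}{\frac{74}{3} + \frac{1}{9} \left(-151\right) \left(-126\right)^{2}} + \frac{17051}{-9119} = - \frac{11660}{\frac{74}{3} + \frac{1}{9} \left(-151\right) 15876} + 17051 \left(- \frac{1}{9119}\right) = - \frac{11660}{\frac{74}{3} - 266364} - \frac{17051}{9119} = - \frac{11660}{- \frac{799018}{3}} - \frac{17051}{9119} = \left(-11660\right) \left(- \frac{3}{799018}\right) - \frac{17051}{9119} = \frac{1590}{36319} - \frac{17051}{9119} = - \frac{604776059}{331192961}$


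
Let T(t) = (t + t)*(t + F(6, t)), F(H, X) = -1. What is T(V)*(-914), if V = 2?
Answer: -3656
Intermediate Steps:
T(t) = 2*t*(-1 + t) (T(t) = (t + t)*(t - 1) = (2*t)*(-1 + t) = 2*t*(-1 + t))
T(V)*(-914) = (2*2*(-1 + 2))*(-914) = (2*2*1)*(-914) = 4*(-914) = -3656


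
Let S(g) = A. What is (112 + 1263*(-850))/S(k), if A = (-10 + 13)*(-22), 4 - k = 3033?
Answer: 536719/33 ≈ 16264.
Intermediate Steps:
k = -3029 (k = 4 - 1*3033 = 4 - 3033 = -3029)
A = -66 (A = 3*(-22) = -66)
S(g) = -66
(112 + 1263*(-850))/S(k) = (112 + 1263*(-850))/(-66) = (112 - 1073550)*(-1/66) = -1073438*(-1/66) = 536719/33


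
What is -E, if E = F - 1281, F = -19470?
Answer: 20751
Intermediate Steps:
E = -20751 (E = -19470 - 1281 = -20751)
-E = -1*(-20751) = 20751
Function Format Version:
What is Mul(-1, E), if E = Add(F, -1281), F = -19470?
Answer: 20751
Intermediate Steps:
E = -20751 (E = Add(-19470, -1281) = -20751)
Mul(-1, E) = Mul(-1, -20751) = 20751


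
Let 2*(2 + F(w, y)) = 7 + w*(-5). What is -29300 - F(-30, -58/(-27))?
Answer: -58753/2 ≈ -29377.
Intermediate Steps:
F(w, y) = 3/2 - 5*w/2 (F(w, y) = -2 + (7 + w*(-5))/2 = -2 + (7 - 5*w)/2 = -2 + (7/2 - 5*w/2) = 3/2 - 5*w/2)
-29300 - F(-30, -58/(-27)) = -29300 - (3/2 - 5/2*(-30)) = -29300 - (3/2 + 75) = -29300 - 1*153/2 = -29300 - 153/2 = -58753/2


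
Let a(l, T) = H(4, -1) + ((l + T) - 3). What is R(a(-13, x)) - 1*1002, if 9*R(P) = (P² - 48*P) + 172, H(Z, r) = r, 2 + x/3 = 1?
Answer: -7486/9 ≈ -831.78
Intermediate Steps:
x = -3 (x = -6 + 3*1 = -6 + 3 = -3)
a(l, T) = -4 + T + l (a(l, T) = -1 + ((l + T) - 3) = -1 + ((T + l) - 3) = -1 + (-3 + T + l) = -4 + T + l)
R(P) = 172/9 - 16*P/3 + P²/9 (R(P) = ((P² - 48*P) + 172)/9 = (172 + P² - 48*P)/9 = 172/9 - 16*P/3 + P²/9)
R(a(-13, x)) - 1*1002 = (172/9 - 16*(-4 - 3 - 13)/3 + (-4 - 3 - 13)²/9) - 1*1002 = (172/9 - 16/3*(-20) + (⅑)*(-20)²) - 1002 = (172/9 + 320/3 + (⅑)*400) - 1002 = (172/9 + 320/3 + 400/9) - 1002 = 1532/9 - 1002 = -7486/9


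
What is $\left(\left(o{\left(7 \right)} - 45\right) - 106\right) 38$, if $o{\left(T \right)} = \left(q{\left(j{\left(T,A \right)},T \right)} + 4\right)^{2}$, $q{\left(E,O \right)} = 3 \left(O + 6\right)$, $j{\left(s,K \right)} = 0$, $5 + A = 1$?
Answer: $64524$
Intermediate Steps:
$A = -4$ ($A = -5 + 1 = -4$)
$q{\left(E,O \right)} = 18 + 3 O$ ($q{\left(E,O \right)} = 3 \left(6 + O\right) = 18 + 3 O$)
$o{\left(T \right)} = \left(22 + 3 T\right)^{2}$ ($o{\left(T \right)} = \left(\left(18 + 3 T\right) + 4\right)^{2} = \left(22 + 3 T\right)^{2}$)
$\left(\left(o{\left(7 \right)} - 45\right) - 106\right) 38 = \left(\left(\left(22 + 3 \cdot 7\right)^{2} - 45\right) - 106\right) 38 = \left(\left(\left(22 + 21\right)^{2} - 45\right) - 106\right) 38 = \left(\left(43^{2} - 45\right) - 106\right) 38 = \left(\left(1849 - 45\right) - 106\right) 38 = \left(1804 - 106\right) 38 = 1698 \cdot 38 = 64524$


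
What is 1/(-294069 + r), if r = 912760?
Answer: 1/618691 ≈ 1.6163e-6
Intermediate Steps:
1/(-294069 + r) = 1/(-294069 + 912760) = 1/618691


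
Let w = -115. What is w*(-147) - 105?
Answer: 16800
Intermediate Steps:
w*(-147) - 105 = -115*(-147) - 105 = 16905 - 105 = 16800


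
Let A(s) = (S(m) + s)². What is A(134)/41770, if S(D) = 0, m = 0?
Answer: 8978/20885 ≈ 0.42988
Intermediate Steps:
A(s) = s² (A(s) = (0 + s)² = s²)
A(134)/41770 = 134²/41770 = 17956*(1/41770) = 8978/20885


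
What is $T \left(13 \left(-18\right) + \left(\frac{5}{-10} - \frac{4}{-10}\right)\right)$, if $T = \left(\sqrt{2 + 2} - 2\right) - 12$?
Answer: $\frac{14046}{5} \approx 2809.2$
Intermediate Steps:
$T = -12$ ($T = \left(\sqrt{4} - 2\right) - 12 = \left(2 - 2\right) - 12 = 0 - 12 = -12$)
$T \left(13 \left(-18\right) + \left(\frac{5}{-10} - \frac{4}{-10}\right)\right) = - 12 \left(13 \left(-18\right) + \left(\frac{5}{-10} - \frac{4}{-10}\right)\right) = - 12 \left(-234 + \left(5 \left(- \frac{1}{10}\right) - - \frac{2}{5}\right)\right) = - 12 \left(-234 + \left(- \frac{1}{2} + \frac{2}{5}\right)\right) = - 12 \left(-234 - \frac{1}{10}\right) = \left(-12\right) \left(- \frac{2341}{10}\right) = \frac{14046}{5}$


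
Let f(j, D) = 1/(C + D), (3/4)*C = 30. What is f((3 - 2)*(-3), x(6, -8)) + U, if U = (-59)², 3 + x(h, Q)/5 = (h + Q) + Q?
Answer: 87024/25 ≈ 3481.0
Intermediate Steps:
C = 40 (C = (4/3)*30 = 40)
x(h, Q) = -15 + 5*h + 10*Q (x(h, Q) = -15 + 5*((h + Q) + Q) = -15 + 5*((Q + h) + Q) = -15 + 5*(h + 2*Q) = -15 + (5*h + 10*Q) = -15 + 5*h + 10*Q)
f(j, D) = 1/(40 + D)
U = 3481
f((3 - 2)*(-3), x(6, -8)) + U = 1/(40 + (-15 + 5*6 + 10*(-8))) + 3481 = 1/(40 + (-15 + 30 - 80)) + 3481 = 1/(40 - 65) + 3481 = 1/(-25) + 3481 = -1/25 + 3481 = 87024/25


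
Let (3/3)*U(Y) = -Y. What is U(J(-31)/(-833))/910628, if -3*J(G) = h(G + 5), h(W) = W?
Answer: 13/1137829686 ≈ 1.1425e-8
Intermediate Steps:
J(G) = -5/3 - G/3 (J(G) = -(G + 5)/3 = -(5 + G)/3 = -5/3 - G/3)
U(Y) = -Y
U(J(-31)/(-833))/910628 = -(-5/3 - ⅓*(-31))/(-833)/910628 = -(-5/3 + 31/3)*(-1)/833*(1/910628) = -26*(-1)/(3*833)*(1/910628) = -1*(-26/2499)*(1/910628) = (26/2499)*(1/910628) = 13/1137829686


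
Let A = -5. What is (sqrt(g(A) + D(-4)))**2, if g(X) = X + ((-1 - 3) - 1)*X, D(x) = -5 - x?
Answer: 19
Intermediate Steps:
g(X) = -4*X (g(X) = X + (-4 - 1)*X = X - 5*X = -4*X)
(sqrt(g(A) + D(-4)))**2 = (sqrt(-4*(-5) + (-5 - 1*(-4))))**2 = (sqrt(20 + (-5 + 4)))**2 = (sqrt(20 - 1))**2 = (sqrt(19))**2 = 19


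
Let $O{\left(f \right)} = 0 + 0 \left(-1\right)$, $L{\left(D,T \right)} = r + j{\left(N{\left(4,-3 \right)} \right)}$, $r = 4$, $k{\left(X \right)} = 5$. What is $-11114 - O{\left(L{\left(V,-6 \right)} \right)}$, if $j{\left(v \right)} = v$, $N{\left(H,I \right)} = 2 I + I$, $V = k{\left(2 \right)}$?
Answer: $-11114$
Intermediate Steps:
$V = 5$
$N{\left(H,I \right)} = 3 I$
$L{\left(D,T \right)} = -5$ ($L{\left(D,T \right)} = 4 + 3 \left(-3\right) = 4 - 9 = -5$)
$O{\left(f \right)} = 0$ ($O{\left(f \right)} = 0 + 0 = 0$)
$-11114 - O{\left(L{\left(V,-6 \right)} \right)} = -11114 - 0 = -11114 + 0 = -11114$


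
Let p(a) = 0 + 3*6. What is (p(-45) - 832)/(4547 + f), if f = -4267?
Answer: -407/140 ≈ -2.9071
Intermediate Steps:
p(a) = 18 (p(a) = 0 + 18 = 18)
(p(-45) - 832)/(4547 + f) = (18 - 832)/(4547 - 4267) = -814/280 = -814*1/280 = -407/140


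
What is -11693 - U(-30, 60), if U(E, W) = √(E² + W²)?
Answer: -11693 - 30*√5 ≈ -11760.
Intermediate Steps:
-11693 - U(-30, 60) = -11693 - √((-30)² + 60²) = -11693 - √(900 + 3600) = -11693 - √4500 = -11693 - 30*√5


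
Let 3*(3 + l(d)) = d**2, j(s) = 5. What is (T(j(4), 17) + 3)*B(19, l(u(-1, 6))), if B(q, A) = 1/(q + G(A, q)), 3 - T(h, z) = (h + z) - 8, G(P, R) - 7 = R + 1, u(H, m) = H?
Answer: -4/23 ≈ -0.17391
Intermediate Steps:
G(P, R) = 8 + R (G(P, R) = 7 + (R + 1) = 7 + (1 + R) = 8 + R)
l(d) = -3 + d**2/3
T(h, z) = 11 - h - z (T(h, z) = 3 - ((h + z) - 8) = 3 - (-8 + h + z) = 3 + (8 - h - z) = 11 - h - z)
B(q, A) = 1/(8 + 2*q) (B(q, A) = 1/(q + (8 + q)) = 1/(8 + 2*q))
(T(j(4), 17) + 3)*B(19, l(u(-1, 6))) = ((11 - 1*5 - 1*17) + 3)*(1/(2*(4 + 19))) = ((11 - 5 - 17) + 3)*((1/2)/23) = (-11 + 3)*((1/2)*(1/23)) = -8*1/46 = -4/23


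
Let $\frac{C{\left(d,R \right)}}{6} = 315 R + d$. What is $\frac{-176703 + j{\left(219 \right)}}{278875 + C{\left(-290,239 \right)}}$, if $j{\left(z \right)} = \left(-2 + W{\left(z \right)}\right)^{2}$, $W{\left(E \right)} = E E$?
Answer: $\frac{2299888978}{728845} \approx 3155.5$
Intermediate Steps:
$W{\left(E \right)} = E^{2}$
$C{\left(d,R \right)} = 6 d + 1890 R$ ($C{\left(d,R \right)} = 6 \left(315 R + d\right) = 6 \left(d + 315 R\right) = 6 d + 1890 R$)
$j{\left(z \right)} = \left(-2 + z^{2}\right)^{2}$
$\frac{-176703 + j{\left(219 \right)}}{278875 + C{\left(-290,239 \right)}} = \frac{-176703 + \left(-2 + 219^{2}\right)^{2}}{278875 + \left(6 \left(-290\right) + 1890 \cdot 239\right)} = \frac{-176703 + \left(-2 + 47961\right)^{2}}{278875 + \left(-1740 + 451710\right)} = \frac{-176703 + 47959^{2}}{278875 + 449970} = \frac{-176703 + 2300065681}{728845} = 2299888978 \cdot \frac{1}{728845} = \frac{2299888978}{728845}$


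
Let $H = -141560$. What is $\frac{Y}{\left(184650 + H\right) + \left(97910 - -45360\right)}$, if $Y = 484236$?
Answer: $\frac{40353}{15530} \approx 2.5984$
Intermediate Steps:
$\frac{Y}{\left(184650 + H\right) + \left(97910 - -45360\right)} = \frac{484236}{\left(184650 - 141560\right) + \left(97910 - -45360\right)} = \frac{484236}{43090 + \left(97910 + 45360\right)} = \frac{484236}{43090 + 143270} = \frac{484236}{186360} = 484236 \cdot \frac{1}{186360} = \frac{40353}{15530}$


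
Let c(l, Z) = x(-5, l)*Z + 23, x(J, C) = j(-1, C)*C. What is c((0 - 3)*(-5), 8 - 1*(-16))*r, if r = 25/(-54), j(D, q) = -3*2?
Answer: 53425/54 ≈ 989.35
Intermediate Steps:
j(D, q) = -6
x(J, C) = -6*C
r = -25/54 (r = 25*(-1/54) = -25/54 ≈ -0.46296)
c(l, Z) = 23 - 6*Z*l (c(l, Z) = (-6*l)*Z + 23 = -6*Z*l + 23 = 23 - 6*Z*l)
c((0 - 3)*(-5), 8 - 1*(-16))*r = (23 - 6*(8 - 1*(-16))*(0 - 3)*(-5))*(-25/54) = (23 - 6*(8 + 16)*(-3*(-5)))*(-25/54) = (23 - 6*24*15)*(-25/54) = (23 - 2160)*(-25/54) = -2137*(-25/54) = 53425/54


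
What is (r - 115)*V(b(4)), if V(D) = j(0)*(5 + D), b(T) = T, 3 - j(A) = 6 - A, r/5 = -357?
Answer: 51300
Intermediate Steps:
r = -1785 (r = 5*(-357) = -1785)
j(A) = -3 + A (j(A) = 3 - (6 - A) = 3 + (-6 + A) = -3 + A)
V(D) = -15 - 3*D (V(D) = (-3 + 0)*(5 + D) = -3*(5 + D) = -15 - 3*D)
(r - 115)*V(b(4)) = (-1785 - 115)*(-15 - 3*4) = -1900*(-15 - 12) = -1900*(-27) = 51300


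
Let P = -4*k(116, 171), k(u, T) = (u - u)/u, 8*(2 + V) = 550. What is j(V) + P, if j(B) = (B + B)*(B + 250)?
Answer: 338289/8 ≈ 42286.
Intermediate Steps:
V = 267/4 (V = -2 + (⅛)*550 = -2 + 275/4 = 267/4 ≈ 66.750)
k(u, T) = 0 (k(u, T) = 0/u = 0)
j(B) = 2*B*(250 + B) (j(B) = (2*B)*(250 + B) = 2*B*(250 + B))
P = 0 (P = -4*0 = 0)
j(V) + P = 2*(267/4)*(250 + 267/4) + 0 = 2*(267/4)*(1267/4) + 0 = 338289/8 + 0 = 338289/8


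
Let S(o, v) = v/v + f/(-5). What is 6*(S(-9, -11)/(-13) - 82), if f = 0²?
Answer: -6402/13 ≈ -492.46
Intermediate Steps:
f = 0
S(o, v) = 1 (S(o, v) = v/v + 0/(-5) = 1 + 0*(-⅕) = 1 + 0 = 1)
6*(S(-9, -11)/(-13) - 82) = 6*(1/(-13) - 82) = 6*(1*(-1/13) - 82) = 6*(-1/13 - 82) = 6*(-1067/13) = -6402/13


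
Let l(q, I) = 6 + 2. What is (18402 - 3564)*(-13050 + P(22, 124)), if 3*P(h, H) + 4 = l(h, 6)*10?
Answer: -193260004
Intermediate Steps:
l(q, I) = 8
P(h, H) = 76/3 (P(h, H) = -4/3 + (8*10)/3 = -4/3 + (1/3)*80 = -4/3 + 80/3 = 76/3)
(18402 - 3564)*(-13050 + P(22, 124)) = (18402 - 3564)*(-13050 + 76/3) = 14838*(-39074/3) = -193260004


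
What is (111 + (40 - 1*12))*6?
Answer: 834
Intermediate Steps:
(111 + (40 - 1*12))*6 = (111 + (40 - 12))*6 = (111 + 28)*6 = 139*6 = 834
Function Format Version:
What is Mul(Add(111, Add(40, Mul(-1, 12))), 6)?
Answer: 834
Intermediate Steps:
Mul(Add(111, Add(40, Mul(-1, 12))), 6) = Mul(Add(111, Add(40, -12)), 6) = Mul(Add(111, 28), 6) = Mul(139, 6) = 834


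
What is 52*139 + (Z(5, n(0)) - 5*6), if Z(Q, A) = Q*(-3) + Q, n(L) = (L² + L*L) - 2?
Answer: 7188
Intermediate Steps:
n(L) = -2 + 2*L² (n(L) = (L² + L²) - 2 = 2*L² - 2 = -2 + 2*L²)
Z(Q, A) = -2*Q (Z(Q, A) = -3*Q + Q = -2*Q)
52*139 + (Z(5, n(0)) - 5*6) = 52*139 + (-2*5 - 5*6) = 7228 + (-10 - 30) = 7228 - 40 = 7188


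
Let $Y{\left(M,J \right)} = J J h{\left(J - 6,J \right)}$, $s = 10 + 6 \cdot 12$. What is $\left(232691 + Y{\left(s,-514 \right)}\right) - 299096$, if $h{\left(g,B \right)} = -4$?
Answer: $-1123189$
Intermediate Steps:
$s = 82$ ($s = 10 + 72 = 82$)
$Y{\left(M,J \right)} = - 4 J^{2}$ ($Y{\left(M,J \right)} = J J \left(-4\right) = J^{2} \left(-4\right) = - 4 J^{2}$)
$\left(232691 + Y{\left(s,-514 \right)}\right) - 299096 = \left(232691 - 4 \left(-514\right)^{2}\right) - 299096 = \left(232691 - 1056784\right) - 299096 = -824093 - 299096 = -1123189$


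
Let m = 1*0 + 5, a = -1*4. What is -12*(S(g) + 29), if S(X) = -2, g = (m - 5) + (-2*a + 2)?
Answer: -324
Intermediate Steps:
a = -4
m = 5 (m = 0 + 5 = 5)
g = 10 (g = (5 - 5) + (-2*(-4) + 2) = 0 + (8 + 2) = 0 + 10 = 10)
-12*(S(g) + 29) = -12*(-2 + 29) = -12*27 = -324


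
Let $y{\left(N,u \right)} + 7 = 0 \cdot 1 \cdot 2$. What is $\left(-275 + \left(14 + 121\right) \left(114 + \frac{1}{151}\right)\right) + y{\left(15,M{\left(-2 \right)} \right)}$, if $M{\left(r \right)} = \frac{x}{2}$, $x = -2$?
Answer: $\frac{2281443}{151} \approx 15109.0$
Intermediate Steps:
$M{\left(r \right)} = -1$ ($M{\left(r \right)} = - \frac{2}{2} = \left(-2\right) \frac{1}{2} = -1$)
$y{\left(N,u \right)} = -7$ ($y{\left(N,u \right)} = -7 + 0 \cdot 1 \cdot 2 = -7 + 0 \cdot 2 = -7 + 0 = -7$)
$\left(-275 + \left(14 + 121\right) \left(114 + \frac{1}{151}\right)\right) + y{\left(15,M{\left(-2 \right)} \right)} = \left(-275 + \left(14 + 121\right) \left(114 + \frac{1}{151}\right)\right) - 7 = \left(-275 + 135 \left(114 + \frac{1}{151}\right)\right) - 7 = \left(-275 + 135 \cdot \frac{17215}{151}\right) - 7 = \left(-275 + \frac{2324025}{151}\right) - 7 = \frac{2282500}{151} - 7 = \frac{2281443}{151}$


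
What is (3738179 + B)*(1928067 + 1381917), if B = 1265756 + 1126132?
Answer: 20290423688928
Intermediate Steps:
B = 2391888
(3738179 + B)*(1928067 + 1381917) = (3738179 + 2391888)*(1928067 + 1381917) = 6130067*3309984 = 20290423688928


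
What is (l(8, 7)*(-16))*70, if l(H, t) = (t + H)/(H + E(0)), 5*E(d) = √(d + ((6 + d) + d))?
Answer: -1680000/797 + 42000*√6/797 ≈ -1978.8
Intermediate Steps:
E(d) = √(6 + 3*d)/5 (E(d) = √(d + ((6 + d) + d))/5 = √(d + (6 + 2*d))/5 = √(6 + 3*d)/5)
l(H, t) = (H + t)/(H + √6/5) (l(H, t) = (t + H)/(H + √(6 + 3*0)/5) = (H + t)/(H + √(6 + 0)/5) = (H + t)/(H + √6/5))
(l(8, 7)*(-16))*70 = ((5*(8 + 7)/(√6 + 5*8))*(-16))*70 = ((5*15/(√6 + 40))*(-16))*70 = ((5*15/(40 + √6))*(-16))*70 = ((75/(40 + √6))*(-16))*70 = -1200/(40 + √6)*70 = -84000/(40 + √6)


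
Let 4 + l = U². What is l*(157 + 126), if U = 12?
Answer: 39620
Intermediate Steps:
l = 140 (l = -4 + 12² = -4 + 144 = 140)
l*(157 + 126) = 140*(157 + 126) = 140*283 = 39620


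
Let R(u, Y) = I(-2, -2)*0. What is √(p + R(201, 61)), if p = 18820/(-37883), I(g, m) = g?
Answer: 2*I*√178239515/37883 ≈ 0.70483*I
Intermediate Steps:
R(u, Y) = 0 (R(u, Y) = -2*0 = 0)
p = -18820/37883 (p = 18820*(-1/37883) = -18820/37883 ≈ -0.49679)
√(p + R(201, 61)) = √(-18820/37883 + 0) = √(-18820/37883) = 2*I*√178239515/37883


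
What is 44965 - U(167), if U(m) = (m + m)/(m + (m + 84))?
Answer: 9397518/209 ≈ 44964.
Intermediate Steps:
U(m) = 2*m/(84 + 2*m) (U(m) = (2*m)/(m + (84 + m)) = (2*m)/(84 + 2*m) = 2*m/(84 + 2*m))
44965 - U(167) = 44965 - 167/(42 + 167) = 44965 - 167/209 = 9397518/209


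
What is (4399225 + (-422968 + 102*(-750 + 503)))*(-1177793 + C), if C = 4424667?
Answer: 12828603727062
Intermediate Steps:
(4399225 + (-422968 + 102*(-750 + 503)))*(-1177793 + C) = (4399225 + (-422968 + 102*(-750 + 503)))*(-1177793 + 4424667) = (4399225 + (-422968 + 102*(-247)))*3246874 = (4399225 + (-422968 - 25194))*3246874 = (4399225 - 448162)*3246874 = 3951063*3246874 = 12828603727062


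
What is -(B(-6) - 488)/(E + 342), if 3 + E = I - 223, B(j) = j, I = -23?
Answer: 494/93 ≈ 5.3118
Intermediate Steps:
E = -249 (E = -3 + (-23 - 223) = -3 - 246 = -249)
-(B(-6) - 488)/(E + 342) = -(-6 - 488)/(-249 + 342) = -(-494)/93 = -1*(-494/93) = 494/93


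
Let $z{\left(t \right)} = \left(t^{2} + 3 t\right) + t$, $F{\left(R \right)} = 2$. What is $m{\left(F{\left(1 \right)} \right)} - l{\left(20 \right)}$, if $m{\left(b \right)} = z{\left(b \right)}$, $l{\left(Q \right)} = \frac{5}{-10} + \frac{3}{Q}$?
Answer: $\frac{247}{20} \approx 12.35$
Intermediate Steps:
$l{\left(Q \right)} = - \frac{1}{2} + \frac{3}{Q}$ ($l{\left(Q \right)} = 5 \left(- \frac{1}{10}\right) + \frac{3}{Q} = - \frac{1}{2} + \frac{3}{Q}$)
$z{\left(t \right)} = t^{2} + 4 t$
$m{\left(b \right)} = b \left(4 + b\right)$
$m{\left(F{\left(1 \right)} \right)} - l{\left(20 \right)} = 2 \left(4 + 2\right) - \frac{6 - 20}{2 \cdot 20} = 2 \cdot 6 - \frac{1}{2} \cdot \frac{1}{20} \left(6 - 20\right) = 12 - \frac{1}{2} \cdot \frac{1}{20} \left(-14\right) = 12 - - \frac{7}{20} = 12 + \frac{7}{20} = \frac{247}{20}$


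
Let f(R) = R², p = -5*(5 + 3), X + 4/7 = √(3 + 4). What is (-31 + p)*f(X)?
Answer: -25489/49 + 568*√7/7 ≈ -305.50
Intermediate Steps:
X = -4/7 + √7 (X = -4/7 + √(3 + 4) = -4/7 + √7 ≈ 2.0743)
p = -40 (p = -5*8 = -40)
(-31 + p)*f(X) = (-31 - 40)*(-4/7 + √7)² = -71*(-4/7 + √7)²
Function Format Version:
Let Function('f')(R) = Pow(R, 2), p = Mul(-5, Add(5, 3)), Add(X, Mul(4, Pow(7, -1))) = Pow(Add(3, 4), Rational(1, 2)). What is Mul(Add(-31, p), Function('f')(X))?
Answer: Add(Rational(-25489, 49), Mul(Rational(568, 7), Pow(7, Rational(1, 2)))) ≈ -305.50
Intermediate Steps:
X = Add(Rational(-4, 7), Pow(7, Rational(1, 2))) (X = Add(Rational(-4, 7), Pow(Add(3, 4), Rational(1, 2))) = Add(Rational(-4, 7), Pow(7, Rational(1, 2))) ≈ 2.0743)
p = -40 (p = Mul(-5, 8) = -40)
Mul(Add(-31, p), Function('f')(X)) = Mul(Add(-31, -40), Pow(Add(Rational(-4, 7), Pow(7, Rational(1, 2))), 2)) = Mul(-71, Pow(Add(Rational(-4, 7), Pow(7, Rational(1, 2))), 2))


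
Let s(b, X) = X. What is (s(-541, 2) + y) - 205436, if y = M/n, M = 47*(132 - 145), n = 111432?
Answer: -22891922099/111432 ≈ -2.0543e+5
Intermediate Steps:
M = -611 (M = 47*(-13) = -611)
y = -611/111432 ≈ -0.0054832
(s(-541, 2) + y) - 205436 = (2 - 611/111432) - 205436 = 222253/111432 - 205436 = -22891922099/111432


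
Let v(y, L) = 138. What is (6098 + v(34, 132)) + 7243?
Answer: 13479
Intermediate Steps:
(6098 + v(34, 132)) + 7243 = (6098 + 138) + 7243 = 6236 + 7243 = 13479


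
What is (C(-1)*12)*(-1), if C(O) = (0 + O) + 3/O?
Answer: 48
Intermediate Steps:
C(O) = O + 3/O
(C(-1)*12)*(-1) = ((-1 + 3/(-1))*12)*(-1) = ((-1 + 3*(-1))*12)*(-1) = ((-1 - 3)*12)*(-1) = -4*12*(-1) = -48*(-1) = 48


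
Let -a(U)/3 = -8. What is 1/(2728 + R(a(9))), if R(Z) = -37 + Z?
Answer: 1/2715 ≈ 0.00036832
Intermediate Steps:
a(U) = 24 (a(U) = -3*(-8) = 24)
1/(2728 + R(a(9))) = 1/(2728 + (-37 + 24)) = 1/(2728 - 13) = 1/2715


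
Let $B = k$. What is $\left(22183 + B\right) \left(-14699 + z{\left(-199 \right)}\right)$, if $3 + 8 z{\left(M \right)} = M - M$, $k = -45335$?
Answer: $340319930$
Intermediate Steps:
$B = -45335$
$z{\left(M \right)} = - \frac{3}{8}$ ($z{\left(M \right)} = - \frac{3}{8} + \frac{M - M}{8} = - \frac{3}{8} + \frac{1}{8} \cdot 0 = - \frac{3}{8} + 0 = - \frac{3}{8}$)
$\left(22183 + B\right) \left(-14699 + z{\left(-199 \right)}\right) = \left(22183 - 45335\right) \left(-14699 - \frac{3}{8}\right) = \left(-23152\right) \left(- \frac{117595}{8}\right) = 340319930$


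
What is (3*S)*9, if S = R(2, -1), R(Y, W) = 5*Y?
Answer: 270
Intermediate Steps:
S = 10 (S = 5*2 = 10)
(3*S)*9 = (3*10)*9 = 30*9 = 270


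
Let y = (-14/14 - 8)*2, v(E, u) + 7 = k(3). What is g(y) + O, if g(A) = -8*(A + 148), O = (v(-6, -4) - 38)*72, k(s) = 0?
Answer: -4280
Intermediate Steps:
v(E, u) = -7 (v(E, u) = -7 + 0 = -7)
y = -18 (y = (-14*1/14 - 8)*2 = (-1 - 8)*2 = -9*2 = -18)
O = -3240 (O = (-7 - 38)*72 = -45*72 = -3240)
g(A) = -1184 - 8*A (g(A) = -8*(148 + A) = -1184 - 8*A)
g(y) + O = (-1184 - 8*(-18)) - 3240 = (-1184 + 144) - 3240 = -1040 - 3240 = -4280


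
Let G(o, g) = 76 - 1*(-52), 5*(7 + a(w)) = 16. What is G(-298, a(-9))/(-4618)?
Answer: -64/2309 ≈ -0.027718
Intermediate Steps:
a(w) = -19/5 (a(w) = -7 + (⅕)*16 = -7 + 16/5 = -19/5)
G(o, g) = 128 (G(o, g) = 76 + 52 = 128)
G(-298, a(-9))/(-4618) = 128/(-4618) = 128*(-1/4618) = -64/2309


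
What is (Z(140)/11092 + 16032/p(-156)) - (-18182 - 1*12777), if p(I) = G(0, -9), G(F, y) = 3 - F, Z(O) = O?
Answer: 100668254/2773 ≈ 36303.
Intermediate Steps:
p(I) = 3 (p(I) = 3 - 1*0 = 3 + 0 = 3)
(Z(140)/11092 + 16032/p(-156)) - (-18182 - 1*12777) = (140/11092 + 16032/3) - (-18182 - 1*12777) = (140*(1/11092) + 16032*(1/3)) - (-18182 - 12777) = (35/2773 + 5344) - 1*(-30959) = 14818947/2773 + 30959 = 100668254/2773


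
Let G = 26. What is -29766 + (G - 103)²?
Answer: -23837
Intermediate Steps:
-29766 + (G - 103)² = -29766 + (26 - 103)² = -29766 + (-77)² = -29766 + 5929 = -23837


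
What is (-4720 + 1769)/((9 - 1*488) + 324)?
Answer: 2951/155 ≈ 19.039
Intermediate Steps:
(-4720 + 1769)/((9 - 1*488) + 324) = -2951/((9 - 488) + 324) = -2951/(-479 + 324) = -2951/(-155) = -2951*(-1/155) = 2951/155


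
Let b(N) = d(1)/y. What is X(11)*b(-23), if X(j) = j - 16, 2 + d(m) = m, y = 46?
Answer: 5/46 ≈ 0.10870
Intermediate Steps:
d(m) = -2 + m
b(N) = -1/46 (b(N) = (-2 + 1)/46 = -1*1/46 = -1/46)
X(j) = -16 + j
X(11)*b(-23) = (-16 + 11)*(-1/46) = -5*(-1/46) = 5/46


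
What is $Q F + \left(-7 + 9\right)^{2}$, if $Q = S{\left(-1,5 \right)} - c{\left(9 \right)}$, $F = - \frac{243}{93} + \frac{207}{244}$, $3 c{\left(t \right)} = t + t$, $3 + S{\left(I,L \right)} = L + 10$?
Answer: $- \frac{24913}{3782} \approx -6.5873$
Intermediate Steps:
$S{\left(I,L \right)} = 7 + L$ ($S{\left(I,L \right)} = -3 + \left(L + 10\right) = -3 + \left(10 + L\right) = 7 + L$)
$c{\left(t \right)} = \frac{2 t}{3}$ ($c{\left(t \right)} = \frac{t + t}{3} = \frac{2 t}{3}$)
$F = - \frac{13347}{7564}$ ($F = \left(-243\right) \frac{1}{93} + 207 \cdot \frac{1}{244} = - \frac{81}{31} + \frac{207}{244} = - \frac{13347}{7564} \approx -1.7645$)
$Q = 6$ ($Q = \left(7 + 5\right) - \frac{2}{3} \cdot 9 = 12 - 6 = 6$)
$Q F + \left(-7 + 9\right)^{2} = 6 \left(- \frac{13347}{7564}\right) + \left(-7 + 9\right)^{2} = - \frac{40041}{3782} + 2^{2} = - \frac{40041}{3782} + 4 = - \frac{24913}{3782}$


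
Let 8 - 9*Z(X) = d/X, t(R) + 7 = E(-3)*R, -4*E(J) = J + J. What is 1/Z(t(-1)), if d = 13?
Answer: 17/18 ≈ 0.94444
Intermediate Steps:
E(J) = -J/2 (E(J) = -(J + J)/4 = -J/2)
t(R) = -7 + 3*R/2 (t(R) = -7 + (-1/2*(-3))*R = -7 + 3*R/2)
Z(X) = 8/9 - 13/(9*X)
1/Z(t(-1)) = 1/((-13 + 8*(-7 + (3/2)*(-1)))/(9*(-7 + (3/2)*(-1)))) = 1/((-13 + 8*(-7 - 3/2))/(9*(-7 - 3/2))) = 1/((-13 + 8*(-17/2))/(9*(-17/2))) = 1/((1/9)*(-2/17)*(-13 - 68)) = 1/((1/9)*(-2/17)*(-81)) = 1/(18/17) = 17/18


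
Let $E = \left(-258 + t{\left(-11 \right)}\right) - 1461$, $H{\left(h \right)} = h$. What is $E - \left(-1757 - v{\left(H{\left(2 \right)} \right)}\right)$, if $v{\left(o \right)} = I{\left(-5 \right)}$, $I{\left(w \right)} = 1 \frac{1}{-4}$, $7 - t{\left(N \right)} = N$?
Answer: $\frac{223}{4} \approx 55.75$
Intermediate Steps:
$t{\left(N \right)} = 7 - N$
$I{\left(w \right)} = - \frac{1}{4}$ ($I{\left(w \right)} = 1 \left(- \frac{1}{4}\right) = - \frac{1}{4}$)
$v{\left(o \right)} = - \frac{1}{4}$
$E = -1701$ ($E = \left(-258 + \left(7 - -11\right)\right) - 1461 = \left(-258 + \left(7 + 11\right)\right) - 1461 = \left(-258 + 18\right) - 1461 = -240 - 1461 = -1701$)
$E - \left(-1757 - v{\left(H{\left(2 \right)} \right)}\right) = -1701 - \left(-1757 - - \frac{1}{4}\right) = -1701 - \left(-1757 + \frac{1}{4}\right) = -1701 - - \frac{7027}{4} = -1701 + \frac{7027}{4} = \frac{223}{4}$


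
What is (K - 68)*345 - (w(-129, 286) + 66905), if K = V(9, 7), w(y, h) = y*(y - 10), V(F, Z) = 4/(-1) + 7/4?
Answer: -436289/4 ≈ -1.0907e+5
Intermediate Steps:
V(F, Z) = -9/4 (V(F, Z) = 4*(-1) + 7*(¼) = -4 + 7/4 = -9/4)
w(y, h) = y*(-10 + y)
K = -9/4 ≈ -2.2500
(K - 68)*345 - (w(-129, 286) + 66905) = (-9/4 - 68)*345 - (-129*(-10 - 129) + 66905) = -281/4*345 - (-129*(-139) + 66905) = -96945/4 - (17931 + 66905) = -96945/4 - 1*84836 = -96945/4 - 84836 = -436289/4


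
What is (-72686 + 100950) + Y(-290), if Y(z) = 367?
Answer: 28631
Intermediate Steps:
(-72686 + 100950) + Y(-290) = (-72686 + 100950) + 367 = 28264 + 367 = 28631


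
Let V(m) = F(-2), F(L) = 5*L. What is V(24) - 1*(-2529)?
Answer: 2519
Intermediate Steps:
V(m) = -10 (V(m) = 5*(-2) = -10)
V(24) - 1*(-2529) = -10 - 1*(-2529) = -10 + 2529 = 2519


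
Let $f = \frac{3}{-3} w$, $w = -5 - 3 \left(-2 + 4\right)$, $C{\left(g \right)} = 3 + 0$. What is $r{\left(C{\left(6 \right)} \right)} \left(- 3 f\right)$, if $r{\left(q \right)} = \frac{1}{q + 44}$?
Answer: $- \frac{33}{47} \approx -0.70213$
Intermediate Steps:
$C{\left(g \right)} = 3$
$r{\left(q \right)} = \frac{1}{44 + q}$
$w = -11$ ($w = -5 - 6 = -11$)
$f = 11$ ($f = \frac{3}{-3} \left(-11\right) = 3 \left(- \frac{1}{3}\right) \left(-11\right) = \left(-1\right) \left(-11\right) = 11$)
$r{\left(C{\left(6 \right)} \right)} \left(- 3 f\right) = \frac{\left(-3\right) 11}{44 + 3} = \frac{1}{47} \left(-33\right) = - \frac{33}{47}$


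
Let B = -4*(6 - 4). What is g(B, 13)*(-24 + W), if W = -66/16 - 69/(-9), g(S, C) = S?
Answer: 491/3 ≈ 163.67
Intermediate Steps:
B = -8 (B = -4*2 = -8)
W = 85/24 (W = -66*1/16 - 69*(-1/9) = -33/8 + 23/3 = 85/24 ≈ 3.5417)
g(B, 13)*(-24 + W) = -8*(-24 + 85/24) = -8*(-491/24) = 491/3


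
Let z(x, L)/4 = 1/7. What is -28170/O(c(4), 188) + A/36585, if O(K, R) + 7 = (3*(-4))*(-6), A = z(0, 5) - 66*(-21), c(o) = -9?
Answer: -1442713052/3329235 ≈ -433.35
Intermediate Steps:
z(x, L) = 4/7
A = 9706/7 (A = 4/7 - 66*(-21) = 4/7 + 1386 = 9706/7 ≈ 1386.6)
O(K, R) = 65 (O(K, R) = -7 + (3*(-4))*(-6) = -7 - 12*(-6) = -7 + 72 = 65)
-28170/O(c(4), 188) + A/36585 = -28170/65 + (9706/7)/36585 = -28170*1/65 + (9706/7)*(1/36585) = -5634/13 + 9706/256095 = -1442713052/3329235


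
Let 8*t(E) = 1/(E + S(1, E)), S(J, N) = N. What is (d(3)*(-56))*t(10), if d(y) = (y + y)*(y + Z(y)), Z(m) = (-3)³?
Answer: 252/5 ≈ 50.400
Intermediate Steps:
Z(m) = -27
d(y) = 2*y*(-27 + y) (d(y) = (y + y)*(y - 27) = (2*y)*(-27 + y) = 2*y*(-27 + y))
t(E) = 1/(16*E) (t(E) = 1/(8*(E + E)) = 1/(8*((2*E))) = (1/(2*E))/8 = 1/(16*E))
(d(3)*(-56))*t(10) = ((2*3*(-27 + 3))*(-56))*((1/16)/10) = ((2*3*(-24))*(-56))*((1/16)*(⅒)) = -144*(-56)*(1/160) = 8064*(1/160) = 252/5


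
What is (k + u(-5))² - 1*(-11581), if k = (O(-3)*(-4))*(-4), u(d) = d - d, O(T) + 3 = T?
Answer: 20797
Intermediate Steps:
O(T) = -3 + T
u(d) = 0
k = -96 (k = ((-3 - 3)*(-4))*(-4) = -6*(-4)*(-4) = 24*(-4) = -96)
(k + u(-5))² - 1*(-11581) = (-96 + 0)² - 1*(-11581) = (-96)² + 11581 = 9216 + 11581 = 20797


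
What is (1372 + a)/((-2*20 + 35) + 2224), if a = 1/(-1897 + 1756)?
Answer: 193451/312879 ≈ 0.61829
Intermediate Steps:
a = -1/141 (a = 1/(-141) = -1/141 ≈ -0.0070922)
(1372 + a)/((-2*20 + 35) + 2224) = (1372 - 1/141)/((-2*20 + 35) + 2224) = 193451/(141*((-40 + 35) + 2224)) = 193451/(141*(-5 + 2224)) = (193451/141)/2219 = (193451/141)*(1/2219) = 193451/312879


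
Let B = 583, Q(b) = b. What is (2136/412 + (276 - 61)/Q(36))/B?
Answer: 41369/2161764 ≈ 0.019137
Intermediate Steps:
(2136/412 + (276 - 61)/Q(36))/B = (2136/412 + (276 - 61)/36)/583 = (2136*(1/412) + 215*(1/36))*(1/583) = (534/103 + 215/36)*(1/583) = (41369/3708)*(1/583) = 41369/2161764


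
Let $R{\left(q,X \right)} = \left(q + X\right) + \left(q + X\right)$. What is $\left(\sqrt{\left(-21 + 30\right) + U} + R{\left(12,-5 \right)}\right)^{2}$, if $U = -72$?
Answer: $133 + 84 i \sqrt{7} \approx 133.0 + 222.24 i$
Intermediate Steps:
$R{\left(q,X \right)} = 2 X + 2 q$ ($R{\left(q,X \right)} = \left(X + q\right) + \left(X + q\right) = 2 X + 2 q$)
$\left(\sqrt{\left(-21 + 30\right) + U} + R{\left(12,-5 \right)}\right)^{2} = \left(\sqrt{\left(-21 + 30\right) - 72} + \left(2 \left(-5\right) + 2 \cdot 12\right)\right)^{2} = \left(\sqrt{9 - 72} + \left(-10 + 24\right)\right)^{2} = \left(\sqrt{-63} + 14\right)^{2} = \left(3 i \sqrt{7} + 14\right)^{2} = \left(14 + 3 i \sqrt{7}\right)^{2}$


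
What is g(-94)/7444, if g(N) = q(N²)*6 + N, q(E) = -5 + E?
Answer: 13223/1861 ≈ 7.1053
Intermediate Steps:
g(N) = -30 + N + 6*N² (g(N) = (-5 + N²)*6 + N = (-30 + 6*N²) + N = -30 + N + 6*N²)
g(-94)/7444 = (-30 - 94 + 6*(-94)²)/7444 = (-30 - 94 + 6*8836)*(1/7444) = (-30 - 94 + 53016)*(1/7444) = 52892*(1/7444) = 13223/1861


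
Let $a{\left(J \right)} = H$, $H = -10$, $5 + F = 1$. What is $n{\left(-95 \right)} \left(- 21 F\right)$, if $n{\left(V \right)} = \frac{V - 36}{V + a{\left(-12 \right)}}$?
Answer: $\frac{524}{5} \approx 104.8$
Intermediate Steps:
$F = -4$ ($F = -5 + 1 = -4$)
$a{\left(J \right)} = -10$
$n{\left(V \right)} = \frac{-36 + V}{-10 + V}$ ($n{\left(V \right)} = \frac{V - 36}{V - 10} = \frac{-36 + V}{-10 + V}$)
$n{\left(-95 \right)} \left(- 21 F\right) = \frac{-36 - 95}{-10 - 95} \left(\left(-21\right) \left(-4\right)\right) = \frac{1}{-105} \left(-131\right) 84 = \left(- \frac{1}{105}\right) \left(-131\right) 84 = \frac{131}{105} \cdot 84 = \frac{524}{5}$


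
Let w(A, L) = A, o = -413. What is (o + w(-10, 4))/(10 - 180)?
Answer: 423/170 ≈ 2.4882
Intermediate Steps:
(o + w(-10, 4))/(10 - 180) = (-413 - 10)/(10 - 180) = -423/(-170) = -423*(-1/170) = 423/170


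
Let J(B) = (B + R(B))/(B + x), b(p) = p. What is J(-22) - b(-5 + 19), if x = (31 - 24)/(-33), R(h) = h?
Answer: -8810/733 ≈ -12.019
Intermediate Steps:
x = -7/33 (x = 7*(-1/33) = -7/33 ≈ -0.21212)
J(B) = 2*B/(-7/33 + B) (J(B) = (B + B)/(B - 7/33) = (2*B)/(-7/33 + B) = 2*B/(-7/33 + B))
J(-22) - b(-5 + 19) = 66*(-22)/(-7 + 33*(-22)) - (-5 + 19) = 66*(-22)/(-7 - 726) - 1*14 = 66*(-22)/(-733) - 14 = 66*(-22)*(-1/733) - 14 = 1452/733 - 14 = -8810/733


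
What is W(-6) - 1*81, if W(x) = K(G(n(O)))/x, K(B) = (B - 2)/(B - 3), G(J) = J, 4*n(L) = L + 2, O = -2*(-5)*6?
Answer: -4059/50 ≈ -81.180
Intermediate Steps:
O = 60 (O = 10*6 = 60)
n(L) = ½ + L/4 (n(L) = (L + 2)/4 = (2 + L)/4 = ½ + L/4)
K(B) = (-2 + B)/(-3 + B)
W(x) = 27/(25*x) (W(x) = ((-2 + (½ + (¼)*60))/(-3 + (½ + (¼)*60)))/x = ((-2 + (½ + 15))/(-3 + (½ + 15)))/x = ((-2 + 31/2)/(-3 + 31/2))/x = ((27/2)/(25/2))/x = ((2/25)*(27/2))/x = 27/(25*x))
W(-6) - 1*81 = (27/25)/(-6) - 1*81 = (27/25)*(-⅙) - 81 = -9/50 - 81 = -4059/50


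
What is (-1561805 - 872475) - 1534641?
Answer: -3968921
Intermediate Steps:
(-1561805 - 872475) - 1534641 = -2434280 - 1534641 = -3968921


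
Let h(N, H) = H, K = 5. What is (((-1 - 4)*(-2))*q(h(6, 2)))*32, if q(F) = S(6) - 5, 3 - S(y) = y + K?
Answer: -4160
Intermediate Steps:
S(y) = -2 - y (S(y) = 3 - (y + 5) = 3 - (5 + y) = 3 + (-5 - y) = -2 - y)
q(F) = -13 (q(F) = (-2 - 1*6) - 5 = (-2 - 6) - 5 = -8 - 5 = -13)
(((-1 - 4)*(-2))*q(h(6, 2)))*32 = (((-1 - 4)*(-2))*(-13))*32 = (-5*(-2)*(-13))*32 = (10*(-13))*32 = -130*32 = -4160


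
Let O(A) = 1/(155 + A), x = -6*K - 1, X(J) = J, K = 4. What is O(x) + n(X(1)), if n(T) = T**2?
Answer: 131/130 ≈ 1.0077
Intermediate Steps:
x = -25 (x = -6*4 - 1 = -24 - 1 = -25)
O(x) + n(X(1)) = 1/(155 - 25) + 1**2 = 1/130 + 1 = 131/130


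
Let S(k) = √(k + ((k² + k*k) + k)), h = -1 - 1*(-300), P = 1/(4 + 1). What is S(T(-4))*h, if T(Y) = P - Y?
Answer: 598*√273/5 ≈ 1976.1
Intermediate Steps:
P = ⅕ (P = 1/5 = ⅕ ≈ 0.20000)
T(Y) = ⅕ - Y
h = 299 (h = -1 + 300 = 299)
S(k) = √(2*k + 2*k²) (S(k) = √(k + ((k² + k²) + k)) = √(k + (2*k² + k)) = √(k + (k + 2*k²)) = √(2*k + 2*k²))
S(T(-4))*h = (√2*√((⅕ - 1*(-4))*(1 + (⅕ - 1*(-4)))))*299 = (√2*√((⅕ + 4)*(1 + (⅕ + 4))))*299 = (√2*√(21*(1 + 21/5)/5))*299 = (√2*√((21/5)*(26/5)))*299 = (√2*√(546/25))*299 = (√2*(√546/5))*299 = (2*√273/5)*299 = 598*√273/5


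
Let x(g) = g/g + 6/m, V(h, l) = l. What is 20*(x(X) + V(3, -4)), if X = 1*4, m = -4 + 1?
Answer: -100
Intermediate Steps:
m = -3
X = 4
x(g) = -1 (x(g) = g/g + 6/(-3) = 1 + 6*(-1/3) = 1 - 2 = -1)
20*(x(X) + V(3, -4)) = 20*(-1 - 4) = 20*(-5) = -100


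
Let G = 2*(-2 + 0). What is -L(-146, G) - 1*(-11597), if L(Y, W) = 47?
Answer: 11550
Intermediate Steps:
G = -4 (G = 2*(-2) = -4)
-L(-146, G) - 1*(-11597) = -1*47 - 1*(-11597) = -47 + 11597 = 11550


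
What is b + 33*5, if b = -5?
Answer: 160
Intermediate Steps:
b + 33*5 = -5 + 33*5 = -5 + 165 = 160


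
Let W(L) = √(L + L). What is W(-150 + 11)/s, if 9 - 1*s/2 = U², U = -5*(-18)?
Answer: -I*√278/16182 ≈ -0.0010304*I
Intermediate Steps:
U = 90
W(L) = √2*√L (W(L) = √(2*L) = √2*√L)
s = -16182 (s = 18 - 2*90² = 18 - 2*8100 = 18 - 16200 = -16182)
W(-150 + 11)/s = (√2*√(-150 + 11))/(-16182) = (√2*√(-139))*(-1/16182) = (√2*(I*√139))*(-1/16182) = (I*√278)*(-1/16182) = -I*√278/16182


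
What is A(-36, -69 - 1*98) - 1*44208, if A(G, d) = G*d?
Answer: -38196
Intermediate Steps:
A(-36, -69 - 1*98) - 1*44208 = -36*(-69 - 1*98) - 1*44208 = -36*(-69 - 98) - 44208 = -36*(-167) - 44208 = 6012 - 44208 = -38196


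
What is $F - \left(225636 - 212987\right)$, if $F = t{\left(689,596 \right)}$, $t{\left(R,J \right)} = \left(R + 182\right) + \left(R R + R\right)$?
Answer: $463632$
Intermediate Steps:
$t{\left(R,J \right)} = 182 + R^{2} + 2 R$ ($t{\left(R,J \right)} = \left(182 + R\right) + \left(R^{2} + R\right) = \left(182 + R\right) + \left(R + R^{2}\right) = 182 + R^{2} + 2 R$)
$F = 476281$ ($F = 182 + 689^{2} + 2 \cdot 689 = 182 + 474721 + 1378 = 476281$)
$F - \left(225636 - 212987\right) = 476281 - \left(225636 - 212987\right) = 476281 - 12649 = 463632$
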